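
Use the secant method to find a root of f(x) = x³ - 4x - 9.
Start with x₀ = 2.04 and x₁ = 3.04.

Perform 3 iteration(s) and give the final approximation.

f(x) = x³ - 4x - 9
x₀ = 2.04, x₁ = 3.04

Secant formula: x_{n+1} = x_n - f(x_n)(x_n - x_{n-1})/(f(x_n) - f(x_{n-1}))

Iteration 1:
  f(2.040000) = -8.670336
  f(3.040000) = 6.934464
  x_2 = 3.040000 - 6.934464×(3.040000 - 2.040000)/(6.934464 - (-8.670336))
       = 2.595620
Iteration 2:
  f(3.040000) = 6.934464
  f(2.595620) = -1.895160
  x_3 = 2.595620 - (-1.895160)×(2.595620 - 3.040000)/(-1.895160 - 6.934464)
       = 2.691000
Iteration 3:
  f(2.595620) = -1.895160
  f(2.691000) = -0.277174
  x_4 = 2.691000 - (-0.277174)×(2.691000 - 2.595620)/(-0.277174 - (-1.895160))
       = 2.707339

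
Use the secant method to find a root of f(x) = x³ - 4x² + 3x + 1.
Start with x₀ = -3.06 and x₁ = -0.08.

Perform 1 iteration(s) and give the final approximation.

f(x) = x³ - 4x² + 3x + 1
x₀ = -3.06, x₁ = -0.08

Secant formula: x_{n+1} = x_n - f(x_n)(x_n - x_{n-1})/(f(x_n) - f(x_{n-1}))

Iteration 1:
  f(-3.060000) = -74.287016
  f(-0.080000) = 0.733888
  x_2 = -0.080000 - 0.733888×(-0.080000 - (-3.060000))/(0.733888 - (-74.287016))
       = -0.109152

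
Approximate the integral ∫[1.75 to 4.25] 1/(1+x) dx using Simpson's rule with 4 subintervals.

f(x) = 1/(1+x)
a = 1.75, b = 4.25, n = 4
h = (b - a)/n = 0.625000

Simpson's rule: (h/3)[f(x₀) + 4f(x₁) + 2f(x₂) + ... + f(xₙ)]

x_0 = 1.7500, f(x_0) = 0.363636, coefficient = 1
x_1 = 2.3750, f(x_1) = 0.296296, coefficient = 4
x_2 = 3.0000, f(x_2) = 0.250000, coefficient = 2
x_3 = 3.6250, f(x_3) = 0.216216, coefficient = 4
x_4 = 4.2500, f(x_4) = 0.190476, coefficient = 1

I ≈ (0.625000/3) × 3.104163 = 0.646701
Exact value: 0.646627
Error: 0.000073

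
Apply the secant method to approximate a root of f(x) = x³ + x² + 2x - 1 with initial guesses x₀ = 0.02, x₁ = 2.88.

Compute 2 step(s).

f(x) = x³ + x² + 2x - 1
x₀ = 0.02, x₁ = 2.88

Secant formula: x_{n+1} = x_n - f(x_n)(x_n - x_{n-1})/(f(x_n) - f(x_{n-1}))

Iteration 1:
  f(0.020000) = -0.959592
  f(2.880000) = 36.942272
  x_2 = 2.880000 - 36.942272×(2.880000 - 0.020000)/(36.942272 - (-0.959592))
       = 0.092409
Iteration 2:
  f(2.880000) = 36.942272
  f(0.092409) = -0.805854
  x_3 = 0.092409 - (-0.805854)×(0.092409 - 2.880000)/(-0.805854 - 36.942272)
       = 0.151919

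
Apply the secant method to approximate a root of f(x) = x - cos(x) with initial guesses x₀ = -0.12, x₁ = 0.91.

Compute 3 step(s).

f(x) = x - cos(x)
x₀ = -0.12, x₁ = 0.91

Secant formula: x_{n+1} = x_n - f(x_n)(x_n - x_{n-1})/(f(x_n) - f(x_{n-1}))

Iteration 1:
  f(-0.120000) = -1.112809
  f(0.910000) = 0.296254
  x_2 = 0.910000 - 0.296254×(0.910000 - (-0.120000))/(0.296254 - (-1.112809))
       = 0.693443
Iteration 2:
  f(0.910000) = 0.296254
  f(0.693443) = -0.075606
  x_3 = 0.693443 - (-0.075606)×(0.693443 - 0.910000)/(-0.075606 - 0.296254)
       = 0.737473
Iteration 3:
  f(0.693443) = -0.075606
  f(0.737473) = -0.002696
  x_4 = 0.737473 - (-0.002696)×(0.737473 - 0.693443)/(-0.002696 - (-0.075606))
       = 0.739102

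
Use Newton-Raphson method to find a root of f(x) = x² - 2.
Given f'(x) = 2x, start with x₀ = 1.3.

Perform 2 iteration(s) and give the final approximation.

f(x) = x² - 2
f'(x) = 2x
x₀ = 1.3

Newton-Raphson formula: x_{n+1} = x_n - f(x_n)/f'(x_n)

Iteration 1:
  f(1.300000) = -0.310000
  f'(1.300000) = 2.600000
  x_1 = 1.300000 - (-0.310000)/2.600000 = 1.419231
Iteration 2:
  f(1.419231) = 0.014216
  f'(1.419231) = 2.838462
  x_2 = 1.419231 - 0.014216/2.838462 = 1.414222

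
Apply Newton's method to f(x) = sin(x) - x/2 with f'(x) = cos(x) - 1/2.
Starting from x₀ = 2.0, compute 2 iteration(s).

f(x) = sin(x) - x/2
f'(x) = cos(x) - 1/2
x₀ = 2.0

Newton-Raphson formula: x_{n+1} = x_n - f(x_n)/f'(x_n)

Iteration 1:
  f(2.000000) = -0.090703
  f'(2.000000) = -0.916147
  x_1 = 2.000000 - (-0.090703)/(-0.916147) = 1.900996
Iteration 2:
  f(1.900996) = -0.004520
  f'(1.900996) = -0.824232
  x_2 = 1.900996 - (-0.004520)/(-0.824232) = 1.895512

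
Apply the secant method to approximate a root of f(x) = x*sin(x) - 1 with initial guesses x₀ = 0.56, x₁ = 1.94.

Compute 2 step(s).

f(x) = x*sin(x) - 1
x₀ = 0.56, x₁ = 1.94

Secant formula: x_{n+1} = x_n - f(x_n)(x_n - x_{n-1})/(f(x_n) - f(x_{n-1}))

Iteration 1:
  f(0.560000) = -0.702536
  f(1.940000) = 0.809273
  x_2 = 1.940000 - 0.809273×(1.940000 - 0.560000)/(0.809273 - (-0.702536))
       = 1.201284
Iteration 2:
  f(1.940000) = 0.809273
  f(1.201284) = 0.120202
  x_3 = 1.201284 - 0.120202×(1.201284 - 1.940000)/(0.120202 - 0.809273)
       = 1.072422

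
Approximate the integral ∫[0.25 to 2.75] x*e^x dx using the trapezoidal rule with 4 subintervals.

f(x) = x*e^x
a = 0.25, b = 2.75, n = 4
h = (b - a)/n = 0.625000

Trapezoidal rule: (h/2)[f(x₀) + 2f(x₁) + 2f(x₂) + ... + f(xₙ)]

x_0 = 0.2500, f(x_0) = 0.321006, coefficient = 1
x_1 = 0.8750, f(x_1) = 2.099016, coefficient = 2
x_2 = 1.5000, f(x_2) = 6.722534, coefficient = 2
x_3 = 2.1250, f(x_3) = 17.792407, coefficient = 2
x_4 = 2.7500, f(x_4) = 43.017238, coefficient = 1

I ≈ (0.625000/2) × 96.566157 = 30.176924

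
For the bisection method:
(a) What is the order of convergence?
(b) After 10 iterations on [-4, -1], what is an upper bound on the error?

(a) Bisection has linear (order 1) convergence; the error is halved each step.

(b) Error bound = (b-a)/2^n = (-1 - (-4))/2^{10}
    = 3/2^{10}

(a) 1 (linear); (b) error ≤ 2.93e-03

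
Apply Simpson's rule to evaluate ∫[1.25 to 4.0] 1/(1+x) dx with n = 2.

f(x) = 1/(1+x)
a = 1.25, b = 4.0, n = 2
h = (b - a)/n = 1.375000

Simpson's rule: (h/3)[f(x₀) + 4f(x₁) + 2f(x₂) + ... + f(xₙ)]

x_0 = 1.2500, f(x_0) = 0.444444, coefficient = 1
x_1 = 2.6250, f(x_1) = 0.275862, coefficient = 4
x_2 = 4.0000, f(x_2) = 0.200000, coefficient = 1

I ≈ (1.375000/3) × 1.747893 = 0.801117
Exact value: 0.798508
Error: 0.002610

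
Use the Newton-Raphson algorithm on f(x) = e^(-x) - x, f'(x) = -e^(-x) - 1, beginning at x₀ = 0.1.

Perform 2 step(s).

f(x) = e^(-x) - x
f'(x) = -e^(-x) - 1
x₀ = 0.1

Newton-Raphson formula: x_{n+1} = x_n - f(x_n)/f'(x_n)

Iteration 1:
  f(0.100000) = 0.804837
  f'(0.100000) = -1.904837
  x_1 = 0.100000 - 0.804837/(-1.904837) = 0.522523
Iteration 2:
  f(0.522523) = 0.070500
  f'(0.522523) = -1.593023
  x_2 = 0.522523 - 0.070500/(-1.593023) = 0.566778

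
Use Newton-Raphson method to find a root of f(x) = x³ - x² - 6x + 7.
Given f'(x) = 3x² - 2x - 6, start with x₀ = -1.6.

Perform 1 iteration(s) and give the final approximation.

f(x) = x³ - x² - 6x + 7
f'(x) = 3x² - 2x - 6
x₀ = -1.6

Newton-Raphson formula: x_{n+1} = x_n - f(x_n)/f'(x_n)

Iteration 1:
  f(-1.600000) = 9.944000
  f'(-1.600000) = 4.880000
  x_1 = -1.600000 - 9.944000/4.880000 = -3.637705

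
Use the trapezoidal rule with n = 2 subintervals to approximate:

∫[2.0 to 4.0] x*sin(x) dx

f(x) = x*sin(x)
a = 2.0, b = 4.0, n = 2
h = (b - a)/n = 1.000000

Trapezoidal rule: (h/2)[f(x₀) + 2f(x₁) + 2f(x₂) + ... + f(xₙ)]

x_0 = 2.0000, f(x_0) = 1.818595, coefficient = 1
x_1 = 3.0000, f(x_1) = 0.423360, coefficient = 2
x_2 = 4.0000, f(x_2) = -3.027210, coefficient = 1

I ≈ (1.000000/2) × -0.361895 = -0.180948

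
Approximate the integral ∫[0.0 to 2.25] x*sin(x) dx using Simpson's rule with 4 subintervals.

f(x) = x*sin(x)
a = 0.0, b = 2.25, n = 4
h = (b - a)/n = 0.562500

Simpson's rule: (h/3)[f(x₀) + 4f(x₁) + 2f(x₂) + ... + f(xₙ)]

x_0 = 0.0000, f(x_0) = 0.000000, coefficient = 1
x_1 = 0.5625, f(x_1) = 0.299983, coefficient = 4
x_2 = 1.1250, f(x_2) = 1.015051, coefficient = 2
x_3 = 1.6875, f(x_3) = 1.676021, coefficient = 4
x_4 = 2.2500, f(x_4) = 1.750665, coefficient = 1

I ≈ (0.562500/3) × 11.684783 = 2.190897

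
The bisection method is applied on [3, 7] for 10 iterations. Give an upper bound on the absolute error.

Bisection error bound: |error| ≤ (b-a)/2^n
|error| ≤ (7 - 3)/2^10 = 4/2^10
|error| ≤ 0.0039062500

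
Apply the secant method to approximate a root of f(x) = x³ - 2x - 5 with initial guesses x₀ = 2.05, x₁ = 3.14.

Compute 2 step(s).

f(x) = x³ - 2x - 5
x₀ = 2.05, x₁ = 3.14

Secant formula: x_{n+1} = x_n - f(x_n)(x_n - x_{n-1})/(f(x_n) - f(x_{n-1}))

Iteration 1:
  f(2.050000) = -0.484875
  f(3.140000) = 19.679144
  x_2 = 3.140000 - 19.679144×(3.140000 - 2.050000)/(19.679144 - (-0.484875))
       = 2.076211
Iteration 2:
  f(3.140000) = 19.679144
  f(2.076211) = -0.202602
  x_3 = 2.076211 - (-0.202602)×(2.076211 - 3.140000)/(-0.202602 - 19.679144)
       = 2.087051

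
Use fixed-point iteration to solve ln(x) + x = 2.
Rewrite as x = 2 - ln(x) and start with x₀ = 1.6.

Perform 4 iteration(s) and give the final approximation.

Equation: ln(x) + x = 2
Fixed-point form: x = 2 - ln(x)
x₀ = 1.6

x_1 = g(1.600000) = 1.529996
x_2 = g(1.529996) = 1.574735
x_3 = g(1.574735) = 1.545913
x_4 = g(1.545913) = 1.564385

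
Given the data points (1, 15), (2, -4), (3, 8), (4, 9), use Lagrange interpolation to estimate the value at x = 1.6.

Lagrange interpolation formula:
P(x) = Σ yᵢ × Lᵢ(x)
where Lᵢ(x) = Π_{j≠i} (x - xⱼ)/(xᵢ - xⱼ)

L_0(1.6) = (1.6 - 2)/(1 - 2) × (1.6 - 3)/(1 - 3) × (1.6 - 4)/(1 - 4) = 0.224000
L_1(1.6) = (1.6 - 1)/(2 - 1) × (1.6 - 3)/(2 - 3) × (1.6 - 4)/(2 - 4) = 1.008000
L_2(1.6) = (1.6 - 1)/(3 - 1) × (1.6 - 2)/(3 - 2) × (1.6 - 4)/(3 - 4) = -0.288000
L_3(1.6) = (1.6 - 1)/(4 - 1) × (1.6 - 2)/(4 - 2) × (1.6 - 3)/(4 - 3) = 0.056000

P(1.6) = 15×L_0(1.6) + (-4)×L_1(1.6) + 8×L_2(1.6) + 9×L_3(1.6)
P(1.6) = -2.472000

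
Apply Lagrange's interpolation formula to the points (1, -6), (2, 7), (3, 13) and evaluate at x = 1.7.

Lagrange interpolation formula:
P(x) = Σ yᵢ × Lᵢ(x)
where Lᵢ(x) = Π_{j≠i} (x - xⱼ)/(xᵢ - xⱼ)

L_0(1.7) = (1.7 - 2)/(1 - 2) × (1.7 - 3)/(1 - 3) = 0.195000
L_1(1.7) = (1.7 - 1)/(2 - 1) × (1.7 - 3)/(2 - 3) = 0.910000
L_2(1.7) = (1.7 - 1)/(3 - 1) × (1.7 - 2)/(3 - 2) = -0.105000

P(1.7) = (-6)×L_0(1.7) + 7×L_1(1.7) + 13×L_2(1.7)
P(1.7) = 3.835000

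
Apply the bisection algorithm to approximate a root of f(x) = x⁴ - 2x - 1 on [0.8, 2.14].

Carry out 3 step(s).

f(x) = x⁴ - 2x - 1
Initial interval: [0.8, 2.14]

Iteration 1:
  c_1 = (0.800000 + 2.140000)/2 = 1.470000
  f(c_1) = f(1.470000) = 0.729489
  f(a) × f(c) < 0, new interval: [0.800000, 1.470000]
Iteration 2:
  c_2 = (0.800000 + 1.470000)/2 = 1.135000
  f(c_2) = f(1.135000) = -1.610476
  f(a) × f(c) ≥ 0, new interval: [1.135000, 1.470000]
Iteration 3:
  c_3 = (1.135000 + 1.470000)/2 = 1.302500
  f(c_3) = f(1.302500) = -0.726867
  f(a) × f(c) ≥ 0, new interval: [1.302500, 1.470000]

After 3 iteration(s), the approximation is c_3 = 1.302500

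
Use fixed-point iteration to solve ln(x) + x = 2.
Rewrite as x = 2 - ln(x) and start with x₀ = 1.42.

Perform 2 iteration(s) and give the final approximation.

Equation: ln(x) + x = 2
Fixed-point form: x = 2 - ln(x)
x₀ = 1.42

x_1 = g(1.420000) = 1.649343
x_2 = g(1.649343) = 1.499623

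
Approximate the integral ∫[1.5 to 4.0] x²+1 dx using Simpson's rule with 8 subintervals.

f(x) = x²+1
a = 1.5, b = 4.0, n = 8
h = (b - a)/n = 0.312500

Simpson's rule: (h/3)[f(x₀) + 4f(x₁) + 2f(x₂) + ... + f(xₙ)]

x_0 = 1.5000, f(x_0) = 3.250000, coefficient = 1
x_1 = 1.8125, f(x_1) = 4.285156, coefficient = 4
x_2 = 2.1250, f(x_2) = 5.515625, coefficient = 2
x_3 = 2.4375, f(x_3) = 6.941406, coefficient = 4
x_4 = 2.7500, f(x_4) = 8.562500, coefficient = 2
x_5 = 3.0625, f(x_5) = 10.378906, coefficient = 4
x_6 = 3.3750, f(x_6) = 12.390625, coefficient = 2
x_7 = 3.6875, f(x_7) = 14.597656, coefficient = 4
x_8 = 4.0000, f(x_8) = 17.000000, coefficient = 1

I ≈ (0.312500/3) × 218.000000 = 22.708333
Exact value: 22.708333
Error: 0.000000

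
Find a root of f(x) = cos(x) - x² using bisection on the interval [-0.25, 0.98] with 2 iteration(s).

f(x) = cos(x) - x²
Initial interval: [-0.25, 0.98]

Iteration 1:
  c_1 = (-0.250000 + 0.980000)/2 = 0.365000
  f(c_1) = f(0.365000) = 0.800899
  f(a) × f(c) ≥ 0, new interval: [0.365000, 0.980000]
Iteration 2:
  c_2 = (0.365000 + 0.980000)/2 = 0.672500
  f(c_2) = f(0.672500) = 0.330011
  f(a) × f(c) ≥ 0, new interval: [0.672500, 0.980000]

After 2 iteration(s), the approximation is c_2 = 0.672500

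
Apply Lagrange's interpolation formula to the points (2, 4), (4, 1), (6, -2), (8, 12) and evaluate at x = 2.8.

Lagrange interpolation formula:
P(x) = Σ yᵢ × Lᵢ(x)
where Lᵢ(x) = Π_{j≠i} (x - xⱼ)/(xᵢ - xⱼ)

L_0(2.8) = (2.8 - 4)/(2 - 4) × (2.8 - 6)/(2 - 6) × (2.8 - 8)/(2 - 8) = 0.416000
L_1(2.8) = (2.8 - 2)/(4 - 2) × (2.8 - 6)/(4 - 6) × (2.8 - 8)/(4 - 8) = 0.832000
L_2(2.8) = (2.8 - 2)/(6 - 2) × (2.8 - 4)/(6 - 4) × (2.8 - 8)/(6 - 8) = -0.312000
L_3(2.8) = (2.8 - 2)/(8 - 2) × (2.8 - 4)/(8 - 4) × (2.8 - 6)/(8 - 6) = 0.064000

P(2.8) = 4×L_0(2.8) + 1×L_1(2.8) + (-2)×L_2(2.8) + 12×L_3(2.8)
P(2.8) = 3.888000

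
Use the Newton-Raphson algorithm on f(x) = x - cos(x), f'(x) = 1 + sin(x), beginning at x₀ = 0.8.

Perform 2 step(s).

f(x) = x - cos(x)
f'(x) = 1 + sin(x)
x₀ = 0.8

Newton-Raphson formula: x_{n+1} = x_n - f(x_n)/f'(x_n)

Iteration 1:
  f(0.800000) = 0.103293
  f'(0.800000) = 1.717356
  x_1 = 0.800000 - 0.103293/1.717356 = 0.739853
Iteration 2:
  f(0.739853) = 0.001286
  f'(0.739853) = 1.674180
  x_2 = 0.739853 - 0.001286/1.674180 = 0.739085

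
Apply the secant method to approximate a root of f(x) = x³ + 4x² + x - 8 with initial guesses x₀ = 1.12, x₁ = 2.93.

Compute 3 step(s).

f(x) = x³ + 4x² + x - 8
x₀ = 1.12, x₁ = 2.93

Secant formula: x_{n+1} = x_n - f(x_n)(x_n - x_{n-1})/(f(x_n) - f(x_{n-1}))

Iteration 1:
  f(1.120000) = -0.457472
  f(2.930000) = 54.423357
  x_2 = 2.930000 - 54.423357×(2.930000 - 1.120000)/(54.423357 - (-0.457472))
       = 1.135088
Iteration 2:
  f(2.930000) = 54.423357
  f(1.135088) = -0.248742
  x_3 = 1.135088 - (-0.248742)×(1.135088 - 2.930000)/(-0.248742 - 54.423357)
       = 1.143254
Iteration 3:
  f(1.135088) = -0.248742
  f(1.143254) = -0.134360
  x_4 = 1.143254 - (-0.134360)×(1.143254 - 1.135088)/(-0.134360 - (-0.248742))
       = 1.152847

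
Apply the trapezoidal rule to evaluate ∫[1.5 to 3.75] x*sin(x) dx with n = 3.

f(x) = x*sin(x)
a = 1.5, b = 3.75, n = 3
h = (b - a)/n = 0.750000

Trapezoidal rule: (h/2)[f(x₀) + 2f(x₁) + 2f(x₂) + ... + f(xₙ)]

x_0 = 1.5000, f(x_0) = 1.496242, coefficient = 1
x_1 = 2.2500, f(x_1) = 1.750665, coefficient = 2
x_2 = 3.0000, f(x_2) = 0.423360, coefficient = 2
x_3 = 3.7500, f(x_3) = -2.143355, coefficient = 1

I ≈ (0.750000/2) × 3.700937 = 1.387851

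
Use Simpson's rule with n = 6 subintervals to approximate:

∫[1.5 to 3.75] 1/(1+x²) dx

f(x) = 1/(1+x²)
a = 1.5, b = 3.75, n = 6
h = (b - a)/n = 0.375000

Simpson's rule: (h/3)[f(x₀) + 4f(x₁) + 2f(x₂) + ... + f(xₙ)]

x_0 = 1.5000, f(x_0) = 0.307692, coefficient = 1
x_1 = 1.8750, f(x_1) = 0.221453, coefficient = 4
x_2 = 2.2500, f(x_2) = 0.164948, coefficient = 2
x_3 = 2.6250, f(x_3) = 0.126733, coefficient = 4
x_4 = 3.0000, f(x_4) = 0.100000, coefficient = 2
x_5 = 3.3750, f(x_5) = 0.080706, coefficient = 4
x_6 = 3.7500, f(x_6) = 0.066390, coefficient = 1

I ≈ (0.375000/3) × 2.619548 = 0.327443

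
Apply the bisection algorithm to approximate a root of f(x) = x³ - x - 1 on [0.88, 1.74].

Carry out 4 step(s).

f(x) = x³ - x - 1
Initial interval: [0.88, 1.74]

Iteration 1:
  c_1 = (0.880000 + 1.740000)/2 = 1.310000
  f(c_1) = f(1.310000) = -0.061909
  f(a) × f(c) ≥ 0, new interval: [1.310000, 1.740000]
Iteration 2:
  c_2 = (1.310000 + 1.740000)/2 = 1.525000
  f(c_2) = f(1.525000) = 1.021578
  f(a) × f(c) < 0, new interval: [1.310000, 1.525000]
Iteration 3:
  c_3 = (1.310000 + 1.525000)/2 = 1.417500
  f(c_3) = f(1.417500) = 0.430692
  f(a) × f(c) < 0, new interval: [1.310000, 1.417500]
Iteration 4:
  c_4 = (1.310000 + 1.417500)/2 = 1.363750
  f(c_4) = f(1.363750) = 0.172571
  f(a) × f(c) < 0, new interval: [1.310000, 1.363750]

After 4 iteration(s), the approximation is c_4 = 1.363750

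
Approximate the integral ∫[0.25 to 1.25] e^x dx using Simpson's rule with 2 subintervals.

f(x) = e^x
a = 0.25, b = 1.25, n = 2
h = (b - a)/n = 0.500000

Simpson's rule: (h/3)[f(x₀) + 4f(x₁) + 2f(x₂) + ... + f(xₙ)]

x_0 = 0.2500, f(x_0) = 1.284025, coefficient = 1
x_1 = 0.7500, f(x_1) = 2.117000, coefficient = 4
x_2 = 1.2500, f(x_2) = 3.490343, coefficient = 1

I ≈ (0.500000/3) × 13.242368 = 2.207061
Exact value: 2.206318
Error: 0.000744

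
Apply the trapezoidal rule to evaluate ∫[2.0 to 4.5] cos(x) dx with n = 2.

f(x) = cos(x)
a = 2.0, b = 4.5, n = 2
h = (b - a)/n = 1.250000

Trapezoidal rule: (h/2)[f(x₀) + 2f(x₁) + 2f(x₂) + ... + f(xₙ)]

x_0 = 2.0000, f(x_0) = -0.416147, coefficient = 1
x_1 = 3.2500, f(x_1) = -0.994130, coefficient = 2
x_2 = 4.5000, f(x_2) = -0.210796, coefficient = 1

I ≈ (1.250000/2) × -2.615202 = -1.634501
Exact value: -1.886828
Error: 0.252326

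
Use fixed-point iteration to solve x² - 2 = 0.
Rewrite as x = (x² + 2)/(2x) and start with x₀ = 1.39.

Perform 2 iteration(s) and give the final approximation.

Equation: x² - 2 = 0
Fixed-point form: x = (x² + 2)/(2x)
x₀ = 1.39

x_1 = g(1.390000) = 1.414424
x_2 = g(1.414424) = 1.414214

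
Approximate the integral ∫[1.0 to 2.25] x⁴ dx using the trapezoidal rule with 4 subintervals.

f(x) = x⁴
a = 1.0, b = 2.25, n = 4
h = (b - a)/n = 0.312500

Trapezoidal rule: (h/2)[f(x₀) + 2f(x₁) + 2f(x₂) + ... + f(xₙ)]

x_0 = 1.0000, f(x_0) = 1.000000, coefficient = 1
x_1 = 1.3125, f(x_1) = 2.967545, coefficient = 2
x_2 = 1.6250, f(x_2) = 6.972900, coefficient = 2
x_3 = 1.9375, f(x_3) = 14.091812, coefficient = 2
x_4 = 2.2500, f(x_4) = 25.628906, coefficient = 1

I ≈ (0.312500/2) × 74.693420 = 11.670847
Exact value: 11.333008
Error: 0.337839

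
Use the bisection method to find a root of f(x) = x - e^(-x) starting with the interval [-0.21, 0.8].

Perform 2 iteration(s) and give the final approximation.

f(x) = x - e^(-x)
Initial interval: [-0.21, 0.8]

Iteration 1:
  c_1 = (-0.210000 + 0.800000)/2 = 0.295000
  f(c_1) = f(0.295000) = -0.449532
  f(a) × f(c) ≥ 0, new interval: [0.295000, 0.800000]
Iteration 2:
  c_2 = (0.295000 + 0.800000)/2 = 0.547500
  f(c_2) = f(0.547500) = -0.030894
  f(a) × f(c) ≥ 0, new interval: [0.547500, 0.800000]

After 2 iteration(s), the approximation is c_2 = 0.547500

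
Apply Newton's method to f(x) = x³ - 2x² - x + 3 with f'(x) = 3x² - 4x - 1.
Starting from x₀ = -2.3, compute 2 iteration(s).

f(x) = x³ - 2x² - x + 3
f'(x) = 3x² - 4x - 1
x₀ = -2.3

Newton-Raphson formula: x_{n+1} = x_n - f(x_n)/f'(x_n)

Iteration 1:
  f(-2.300000) = -17.447000
  f'(-2.300000) = 24.070000
  x_1 = -2.300000 - (-17.447000)/24.070000 = -1.575156
Iteration 2:
  f(-1.575156) = -4.295220
  f'(-1.575156) = 12.743971
  x_2 = -1.575156 - (-4.295220)/12.743971 = -1.238116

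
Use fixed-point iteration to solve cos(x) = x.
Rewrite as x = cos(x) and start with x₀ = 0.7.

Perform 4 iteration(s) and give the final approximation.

Equation: cos(x) = x
Fixed-point form: x = cos(x)
x₀ = 0.7

x_1 = g(0.700000) = 0.764842
x_2 = g(0.764842) = 0.721492
x_3 = g(0.721492) = 0.750821
x_4 = g(0.750821) = 0.731129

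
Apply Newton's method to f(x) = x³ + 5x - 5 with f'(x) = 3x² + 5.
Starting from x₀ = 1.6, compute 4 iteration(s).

f(x) = x³ + 5x - 5
f'(x) = 3x² + 5
x₀ = 1.6

Newton-Raphson formula: x_{n+1} = x_n - f(x_n)/f'(x_n)

Iteration 1:
  f(1.600000) = 7.096000
  f'(1.600000) = 12.680000
  x_1 = 1.600000 - 7.096000/12.680000 = 1.040379
Iteration 2:
  f(1.040379) = 1.327986
  f'(1.040379) = 8.247163
  x_2 = 1.040379 - 1.327986/8.247163 = 0.879355
Iteration 3:
  f(0.879355) = 0.076751
  f'(0.879355) = 7.319797
  x_3 = 0.879355 - 0.076751/7.319797 = 0.868870
Iteration 4:
  f(0.868870) = 0.000289
  f'(0.868870) = 7.264804
  x_4 = 0.868870 - 0.000289/7.264804 = 0.868830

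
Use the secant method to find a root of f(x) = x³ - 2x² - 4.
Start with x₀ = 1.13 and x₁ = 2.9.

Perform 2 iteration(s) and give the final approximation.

f(x) = x³ - 2x² - 4
x₀ = 1.13, x₁ = 2.9

Secant formula: x_{n+1} = x_n - f(x_n)(x_n - x_{n-1})/(f(x_n) - f(x_{n-1}))

Iteration 1:
  f(1.130000) = -5.110903
  f(2.900000) = 3.569000
  x_2 = 2.900000 - 3.569000×(2.900000 - 1.130000)/(3.569000 - (-5.110903))
       = 2.172212
Iteration 2:
  f(2.900000) = 3.569000
  f(2.172212) = -3.187417
  x_3 = 2.172212 - (-3.187417)×(2.172212 - 2.900000)/(-3.187417 - 3.569000)
       = 2.515554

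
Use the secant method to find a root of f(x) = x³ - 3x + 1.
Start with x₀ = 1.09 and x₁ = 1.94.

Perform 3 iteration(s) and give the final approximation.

f(x) = x³ - 3x + 1
x₀ = 1.09, x₁ = 1.94

Secant formula: x_{n+1} = x_n - f(x_n)(x_n - x_{n-1})/(f(x_n) - f(x_{n-1}))

Iteration 1:
  f(1.090000) = -0.974971
  f(1.940000) = 2.481384
  x_2 = 1.940000 - 2.481384×(1.940000 - 1.090000)/(2.481384 - (-0.974971))
       = 1.329769
Iteration 2:
  f(1.940000) = 2.481384
  f(1.329769) = -0.637897
  x_3 = 1.329769 - (-0.637897)×(1.329769 - 1.940000)/(-0.637897 - 2.481384)
       = 1.454562
Iteration 3:
  f(1.329769) = -0.637897
  f(1.454562) = -0.286197
  x_4 = 1.454562 - (-0.286197)×(1.454562 - 1.329769)/(-0.286197 - (-0.637897))
       = 1.556112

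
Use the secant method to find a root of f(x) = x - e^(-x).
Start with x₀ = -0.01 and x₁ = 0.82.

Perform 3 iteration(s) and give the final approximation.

f(x) = x - e^(-x)
x₀ = -0.01, x₁ = 0.82

Secant formula: x_{n+1} = x_n - f(x_n)(x_n - x_{n-1})/(f(x_n) - f(x_{n-1}))

Iteration 1:
  f(-0.010000) = -1.020050
  f(0.820000) = 0.379568
  x_2 = 0.820000 - 0.379568×(0.820000 - (-0.010000))/(0.379568 - (-1.020050))
       = 0.594909
Iteration 2:
  f(0.820000) = 0.379568
  f(0.594909) = 0.043296
  x_3 = 0.594909 - 0.043296×(0.594909 - 0.820000)/(0.043296 - 0.379568)
       = 0.565928
Iteration 3:
  f(0.594909) = 0.043296
  f(0.565928) = -0.001905
  x_4 = 0.565928 - (-0.001905)×(0.565928 - 0.594909)/(-0.001905 - 0.043296)
       = 0.567149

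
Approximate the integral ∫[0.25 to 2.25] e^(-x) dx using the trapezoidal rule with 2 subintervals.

f(x) = e^(-x)
a = 0.25, b = 2.25, n = 2
h = (b - a)/n = 1.000000

Trapezoidal rule: (h/2)[f(x₀) + 2f(x₁) + 2f(x₂) + ... + f(xₙ)]

x_0 = 0.2500, f(x_0) = 0.778801, coefficient = 1
x_1 = 1.2500, f(x_1) = 0.286505, coefficient = 2
x_2 = 2.2500, f(x_2) = 0.105399, coefficient = 1

I ≈ (1.000000/2) × 1.457210 = 0.728605
Exact value: 0.673402
Error: 0.055203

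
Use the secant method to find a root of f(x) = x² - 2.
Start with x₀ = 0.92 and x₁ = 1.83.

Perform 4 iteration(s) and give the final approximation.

f(x) = x² - 2
x₀ = 0.92, x₁ = 1.83

Secant formula: x_{n+1} = x_n - f(x_n)(x_n - x_{n-1})/(f(x_n) - f(x_{n-1}))

Iteration 1:
  f(0.920000) = -1.153600
  f(1.830000) = 1.348900
  x_2 = 1.830000 - 1.348900×(1.830000 - 0.920000)/(1.348900 - (-1.153600))
       = 1.339491
Iteration 2:
  f(1.830000) = 1.348900
  f(1.339491) = -0.205764
  x_3 = 1.339491 - (-0.205764)×(1.339491 - 1.830000)/(-0.205764 - 1.348900)
       = 1.404411
Iteration 3:
  f(1.339491) = -0.205764
  f(1.404411) = -0.027629
  x_4 = 1.404411 - (-0.027629)×(1.404411 - 1.339491)/(-0.027629 - (-0.205764))
       = 1.414481
Iteration 4:
  f(1.404411) = -0.027629
  f(1.414481) = 0.000755
  x_5 = 1.414481 - 0.000755×(1.414481 - 1.404411)/(0.000755 - (-0.027629))
       = 1.414213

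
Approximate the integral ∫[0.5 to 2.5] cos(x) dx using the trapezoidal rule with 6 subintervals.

f(x) = cos(x)
a = 0.5, b = 2.5, n = 6
h = (b - a)/n = 0.333333

Trapezoidal rule: (h/2)[f(x₀) + 2f(x₁) + 2f(x₂) + ... + f(xₙ)]

x_0 = 0.5000, f(x_0) = 0.877583, coefficient = 1
x_1 = 0.8333, f(x_1) = 0.672412, coefficient = 2
x_2 = 1.1667, f(x_2) = 0.393219, coefficient = 2
x_3 = 1.5000, f(x_3) = 0.070737, coefficient = 2
x_4 = 1.8333, f(x_4) = -0.259531, coefficient = 2
x_5 = 2.1667, f(x_5) = -0.561229, coefficient = 2
x_6 = 2.5000, f(x_6) = -0.801144, coefficient = 1

I ≈ (0.333333/2) × 0.707654 = 0.117942
Exact value: 0.119047
Error: 0.001104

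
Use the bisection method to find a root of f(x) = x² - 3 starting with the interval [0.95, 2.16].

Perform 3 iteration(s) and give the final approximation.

f(x) = x² - 3
Initial interval: [0.95, 2.16]

Iteration 1:
  c_1 = (0.950000 + 2.160000)/2 = 1.555000
  f(c_1) = f(1.555000) = -0.581975
  f(a) × f(c) ≥ 0, new interval: [1.555000, 2.160000]
Iteration 2:
  c_2 = (1.555000 + 2.160000)/2 = 1.857500
  f(c_2) = f(1.857500) = 0.450306
  f(a) × f(c) < 0, new interval: [1.555000, 1.857500]
Iteration 3:
  c_3 = (1.555000 + 1.857500)/2 = 1.706250
  f(c_3) = f(1.706250) = -0.088711
  f(a) × f(c) ≥ 0, new interval: [1.706250, 1.857500]

After 3 iteration(s), the approximation is c_3 = 1.706250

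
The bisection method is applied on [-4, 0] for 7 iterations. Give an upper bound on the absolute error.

Bisection error bound: |error| ≤ (b-a)/2^n
|error| ≤ (0 - (-4))/2^7 = 4/2^7
|error| ≤ 0.0312500000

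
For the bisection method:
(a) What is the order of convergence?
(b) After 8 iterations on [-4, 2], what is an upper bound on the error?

(a) Bisection has linear (order 1) convergence; the error is halved each step.

(b) Error bound = (b-a)/2^n = (2 - (-4))/2^{8}
    = 6/2^{8}

(a) 1 (linear); (b) error ≤ 2.34e-02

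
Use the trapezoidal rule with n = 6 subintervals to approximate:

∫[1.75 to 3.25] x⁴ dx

f(x) = x⁴
a = 1.75, b = 3.25, n = 6
h = (b - a)/n = 0.250000

Trapezoidal rule: (h/2)[f(x₀) + 2f(x₁) + 2f(x₂) + ... + f(xₙ)]

x_0 = 1.7500, f(x_0) = 9.378906, coefficient = 1
x_1 = 2.0000, f(x_1) = 16.000000, coefficient = 2
x_2 = 2.2500, f(x_2) = 25.628906, coefficient = 2
x_3 = 2.5000, f(x_3) = 39.062500, coefficient = 2
x_4 = 2.7500, f(x_4) = 57.191406, coefficient = 2
x_5 = 3.0000, f(x_5) = 81.000000, coefficient = 2
x_6 = 3.2500, f(x_6) = 111.566406, coefficient = 1

I ≈ (0.250000/2) × 558.710938 = 69.838867
Exact value: 69.235547
Error: 0.603320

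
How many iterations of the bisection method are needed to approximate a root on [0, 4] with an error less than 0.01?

We need (b-a)/2^n ≤ 0.01
(4 - 0)/2^n ≤ 0.01
4/2^n ≤ 0.01
2^n ≥ 400
n ≥ log₂(400) = 8.64
n ≥ 9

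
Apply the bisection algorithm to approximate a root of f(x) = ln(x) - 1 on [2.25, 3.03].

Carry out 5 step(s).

f(x) = ln(x) - 1
Initial interval: [2.25, 3.03]

Iteration 1:
  c_1 = (2.250000 + 3.030000)/2 = 2.640000
  f(c_1) = f(2.640000) = -0.029221
  f(a) × f(c) ≥ 0, new interval: [2.640000, 3.030000]
Iteration 2:
  c_2 = (2.640000 + 3.030000)/2 = 2.835000
  f(c_2) = f(2.835000) = 0.042042
  f(a) × f(c) < 0, new interval: [2.640000, 2.835000]
Iteration 3:
  c_3 = (2.640000 + 2.835000)/2 = 2.737500
  f(c_3) = f(2.737500) = 0.007045
  f(a) × f(c) < 0, new interval: [2.640000, 2.737500]
Iteration 4:
  c_4 = (2.640000 + 2.737500)/2 = 2.688750
  f(c_4) = f(2.688750) = -0.010924
  f(a) × f(c) ≥ 0, new interval: [2.688750, 2.737500]
Iteration 5:
  c_5 = (2.688750 + 2.737500)/2 = 2.713125
  f(c_5) = f(2.713125) = -0.001899
  f(a) × f(c) ≥ 0, new interval: [2.713125, 2.737500]

After 5 iteration(s), the approximation is c_5 = 2.713125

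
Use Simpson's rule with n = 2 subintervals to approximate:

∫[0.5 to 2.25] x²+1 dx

f(x) = x²+1
a = 0.5, b = 2.25, n = 2
h = (b - a)/n = 0.875000

Simpson's rule: (h/3)[f(x₀) + 4f(x₁) + 2f(x₂) + ... + f(xₙ)]

x_0 = 0.5000, f(x_0) = 1.250000, coefficient = 1
x_1 = 1.3750, f(x_1) = 2.890625, coefficient = 4
x_2 = 2.2500, f(x_2) = 6.062500, coefficient = 1

I ≈ (0.875000/3) × 18.875000 = 5.505208
Exact value: 5.505208
Error: 0.000000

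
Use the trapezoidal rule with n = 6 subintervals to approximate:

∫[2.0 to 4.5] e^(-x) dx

f(x) = e^(-x)
a = 2.0, b = 4.5, n = 6
h = (b - a)/n = 0.416667

Trapezoidal rule: (h/2)[f(x₀) + 2f(x₁) + 2f(x₂) + ... + f(xₙ)]

x_0 = 2.0000, f(x_0) = 0.135335, coefficient = 1
x_1 = 2.4167, f(x_1) = 0.089219, coefficient = 2
x_2 = 2.8333, f(x_2) = 0.058816, coefficient = 2
x_3 = 3.2500, f(x_3) = 0.038774, coefficient = 2
x_4 = 3.6667, f(x_4) = 0.025562, coefficient = 2
x_5 = 4.0833, f(x_5) = 0.016851, coefficient = 2
x_6 = 4.5000, f(x_6) = 0.011109, coefficient = 1

I ≈ (0.416667/2) × 0.604888 = 0.126018
Exact value: 0.124226
Error: 0.001792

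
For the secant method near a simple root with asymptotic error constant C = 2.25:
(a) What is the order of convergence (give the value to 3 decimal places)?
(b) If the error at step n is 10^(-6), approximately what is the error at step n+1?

(a) Secant method has superlinear convergence with order φ = (1+√5)/2 ≈ 1.618.
    This means |e_{n+1}| ≈ C|e_n|^1.618.

(b) With |e_n| = 10^(-6) and C = 2.25:
    |e_{n+1}| ≈ 2.25 × (10^(-6))^1.618 = 2.25 × 10^(-9.71)

(a) ≈ 1.618 (golden ratio); (b) |e_{n+1}| ≈ 4.405e-10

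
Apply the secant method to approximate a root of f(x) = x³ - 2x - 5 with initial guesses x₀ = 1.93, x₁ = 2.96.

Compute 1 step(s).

f(x) = x³ - 2x - 5
x₀ = 1.93, x₁ = 2.96

Secant formula: x_{n+1} = x_n - f(x_n)(x_n - x_{n-1})/(f(x_n) - f(x_{n-1}))

Iteration 1:
  f(1.930000) = -1.670943
  f(2.960000) = 15.014336
  x_2 = 2.960000 - 15.014336×(2.960000 - 1.930000)/(15.014336 - (-1.670943))
       = 2.033149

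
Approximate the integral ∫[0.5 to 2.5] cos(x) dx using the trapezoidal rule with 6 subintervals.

f(x) = cos(x)
a = 0.5, b = 2.5, n = 6
h = (b - a)/n = 0.333333

Trapezoidal rule: (h/2)[f(x₀) + 2f(x₁) + 2f(x₂) + ... + f(xₙ)]

x_0 = 0.5000, f(x_0) = 0.877583, coefficient = 1
x_1 = 0.8333, f(x_1) = 0.672412, coefficient = 2
x_2 = 1.1667, f(x_2) = 0.393219, coefficient = 2
x_3 = 1.5000, f(x_3) = 0.070737, coefficient = 2
x_4 = 1.8333, f(x_4) = -0.259531, coefficient = 2
x_5 = 2.1667, f(x_5) = -0.561229, coefficient = 2
x_6 = 2.5000, f(x_6) = -0.801144, coefficient = 1

I ≈ (0.333333/2) × 0.707654 = 0.117942
Exact value: 0.119047
Error: 0.001104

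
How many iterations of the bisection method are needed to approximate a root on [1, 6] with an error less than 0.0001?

We need (b-a)/2^n ≤ 0.0001
(6 - 1)/2^n ≤ 0.0001
5/2^n ≤ 0.0001
2^n ≥ 50000
n ≥ log₂(50000) = 15.61
n ≥ 16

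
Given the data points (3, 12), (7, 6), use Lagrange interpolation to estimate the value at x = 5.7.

Lagrange interpolation formula:
P(x) = Σ yᵢ × Lᵢ(x)
where Lᵢ(x) = Π_{j≠i} (x - xⱼ)/(xᵢ - xⱼ)

L_0(5.7) = (5.7 - 7)/(3 - 7) = 0.325000
L_1(5.7) = (5.7 - 3)/(7 - 3) = 0.675000

P(5.7) = 12×L_0(5.7) + 6×L_1(5.7)
P(5.7) = 7.950000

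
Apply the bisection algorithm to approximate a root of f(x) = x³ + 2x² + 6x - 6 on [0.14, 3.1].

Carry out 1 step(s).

f(x) = x³ + 2x² + 6x - 6
Initial interval: [0.14, 3.1]

Iteration 1:
  c_1 = (0.140000 + 3.100000)/2 = 1.620000
  f(c_1) = f(1.620000) = 13.220328
  f(a) × f(c) < 0, new interval: [0.140000, 1.620000]

After 1 iteration(s), the approximation is c_1 = 1.620000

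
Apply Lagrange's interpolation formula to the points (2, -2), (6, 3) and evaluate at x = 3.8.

Lagrange interpolation formula:
P(x) = Σ yᵢ × Lᵢ(x)
where Lᵢ(x) = Π_{j≠i} (x - xⱼ)/(xᵢ - xⱼ)

L_0(3.8) = (3.8 - 6)/(2 - 6) = 0.550000
L_1(3.8) = (3.8 - 2)/(6 - 2) = 0.450000

P(3.8) = (-2)×L_0(3.8) + 3×L_1(3.8)
P(3.8) = 0.250000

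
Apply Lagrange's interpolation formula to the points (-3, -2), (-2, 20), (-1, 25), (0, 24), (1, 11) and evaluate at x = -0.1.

Lagrange interpolation formula:
P(x) = Σ yᵢ × Lᵢ(x)
where Lᵢ(x) = Π_{j≠i} (x - xⱼ)/(xᵢ - xⱼ)

L_0(-0.1) = (-0.1 - (-2))/(-3 - (-2)) × (-0.1 - (-1))/(-3 - (-1)) × (-0.1 - 0)/(-3 - 0) × (-0.1 - 1)/(-3 - 1) = 0.007838
L_1(-0.1) = (-0.1 - (-3))/(-2 - (-3)) × (-0.1 - (-1))/(-2 - (-1)) × (-0.1 - 0)/(-2 - 0) × (-0.1 - 1)/(-2 - 1) = -0.047850
L_2(-0.1) = (-0.1 - (-3))/(-1 - (-3)) × (-0.1 - (-2))/(-1 - (-2)) × (-0.1 - 0)/(-1 - 0) × (-0.1 - 1)/(-1 - 1) = 0.151525
L_3(-0.1) = (-0.1 - (-3))/(0 - (-3)) × (-0.1 - (-2))/(0 - (-2)) × (-0.1 - (-1))/(0 - (-1)) × (-0.1 - 1)/(0 - 1) = 0.909150
L_4(-0.1) = (-0.1 - (-3))/(1 - (-3)) × (-0.1 - (-2))/(1 - (-2)) × (-0.1 - (-1))/(1 - (-1)) × (-0.1 - 0)/(1 - 0) = -0.020663

P(-0.1) = (-2)×L_0(-0.1) + 20×L_1(-0.1) + 25×L_2(-0.1) + 24×L_3(-0.1) + 11×L_4(-0.1)
P(-0.1) = 24.407763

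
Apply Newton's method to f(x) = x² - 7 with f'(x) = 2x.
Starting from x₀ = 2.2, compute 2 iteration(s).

f(x) = x² - 7
f'(x) = 2x
x₀ = 2.2

Newton-Raphson formula: x_{n+1} = x_n - f(x_n)/f'(x_n)

Iteration 1:
  f(2.200000) = -2.160000
  f'(2.200000) = 4.400000
  x_1 = 2.200000 - (-2.160000)/4.400000 = 2.690909
Iteration 2:
  f(2.690909) = 0.240992
  f'(2.690909) = 5.381818
  x_2 = 2.690909 - 0.240992/5.381818 = 2.646130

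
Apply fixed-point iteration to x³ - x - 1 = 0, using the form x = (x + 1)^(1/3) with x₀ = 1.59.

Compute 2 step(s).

Equation: x³ - x - 1 = 0
Fixed-point form: x = (x + 1)^(1/3)
x₀ = 1.59

x_1 = g(1.590000) = 1.373304
x_2 = g(1.373304) = 1.333883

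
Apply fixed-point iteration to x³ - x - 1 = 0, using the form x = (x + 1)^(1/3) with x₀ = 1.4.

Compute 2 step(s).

Equation: x³ - x - 1 = 0
Fixed-point form: x = (x + 1)^(1/3)
x₀ = 1.4

x_1 = g(1.400000) = 1.338866
x_2 = g(1.338866) = 1.327400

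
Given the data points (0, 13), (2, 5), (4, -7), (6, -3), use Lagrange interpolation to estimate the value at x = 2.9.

Lagrange interpolation formula:
P(x) = Σ yᵢ × Lᵢ(x)
where Lᵢ(x) = Π_{j≠i} (x - xⱼ)/(xᵢ - xⱼ)

L_0(2.9) = (2.9 - 2)/(0 - 2) × (2.9 - 4)/(0 - 4) × (2.9 - 6)/(0 - 6) = -0.063938
L_1(2.9) = (2.9 - 0)/(2 - 0) × (2.9 - 4)/(2 - 4) × (2.9 - 6)/(2 - 6) = 0.618062
L_2(2.9) = (2.9 - 0)/(4 - 0) × (2.9 - 2)/(4 - 2) × (2.9 - 6)/(4 - 6) = 0.505687
L_3(2.9) = (2.9 - 0)/(6 - 0) × (2.9 - 2)/(6 - 2) × (2.9 - 4)/(6 - 4) = -0.059812

P(2.9) = 13×L_0(2.9) + 5×L_1(2.9) + (-7)×L_2(2.9) + (-3)×L_3(2.9)
P(2.9) = -1.101250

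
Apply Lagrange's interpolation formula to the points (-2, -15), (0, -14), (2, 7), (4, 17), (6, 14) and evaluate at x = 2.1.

Lagrange interpolation formula:
P(x) = Σ yᵢ × Lᵢ(x)
where Lᵢ(x) = Π_{j≠i} (x - xⱼ)/(xᵢ - xⱼ)

L_0(2.1) = (2.1 - 0)/(-2 - 0) × (2.1 - 2)/(-2 - 2) × (2.1 - 4)/(-2 - 4) × (2.1 - 6)/(-2 - 6) = 0.004052
L_1(2.1) = (2.1 - (-2))/(0 - (-2)) × (2.1 - 2)/(0 - 2) × (2.1 - 4)/(0 - 4) × (2.1 - 6)/(0 - 6) = -0.031647
L_2(2.1) = (2.1 - (-2))/(2 - (-2)) × (2.1 - 0)/(2 - 0) × (2.1 - 4)/(2 - 4) × (2.1 - 6)/(2 - 6) = 0.996877
L_3(2.1) = (2.1 - (-2))/(4 - (-2)) × (2.1 - 0)/(4 - 0) × (2.1 - 2)/(4 - 2) × (2.1 - 6)/(4 - 6) = 0.034978
L_4(2.1) = (2.1 - (-2))/(6 - (-2)) × (2.1 - 0)/(6 - 0) × (2.1 - 2)/(6 - 2) × (2.1 - 4)/(6 - 4) = -0.004260

P(2.1) = (-15)×L_0(2.1) + (-14)×L_1(2.1) + 7×L_2(2.1) + 17×L_3(2.1) + 14×L_4(2.1)
P(2.1) = 7.895393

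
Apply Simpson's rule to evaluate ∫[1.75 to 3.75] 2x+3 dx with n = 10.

f(x) = 2x+3
a = 1.75, b = 3.75, n = 10
h = (b - a)/n = 0.200000

Simpson's rule: (h/3)[f(x₀) + 4f(x₁) + 2f(x₂) + ... + f(xₙ)]

x_0 = 1.7500, f(x_0) = 6.500000, coefficient = 1
x_1 = 1.9500, f(x_1) = 6.900000, coefficient = 4
x_2 = 2.1500, f(x_2) = 7.300000, coefficient = 2
x_3 = 2.3500, f(x_3) = 7.700000, coefficient = 4
x_4 = 2.5500, f(x_4) = 8.100000, coefficient = 2
x_5 = 2.7500, f(x_5) = 8.500000, coefficient = 4
x_6 = 2.9500, f(x_6) = 8.900000, coefficient = 2
x_7 = 3.1500, f(x_7) = 9.300000, coefficient = 4
x_8 = 3.3500, f(x_8) = 9.700000, coefficient = 2
x_9 = 3.5500, f(x_9) = 10.100000, coefficient = 4
x_10 = 3.7500, f(x_10) = 10.500000, coefficient = 1

I ≈ (0.200000/3) × 255.000000 = 17.000000
Exact value: 17.000000
Error: 0.000000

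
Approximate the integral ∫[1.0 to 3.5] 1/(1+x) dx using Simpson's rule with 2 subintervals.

f(x) = 1/(1+x)
a = 1.0, b = 3.5, n = 2
h = (b - a)/n = 1.250000

Simpson's rule: (h/3)[f(x₀) + 4f(x₁) + 2f(x₂) + ... + f(xₙ)]

x_0 = 1.0000, f(x_0) = 0.500000, coefficient = 1
x_1 = 2.2500, f(x_1) = 0.307692, coefficient = 4
x_2 = 3.5000, f(x_2) = 0.222222, coefficient = 1

I ≈ (1.250000/3) × 1.952991 = 0.813746
Exact value: 0.810930
Error: 0.002816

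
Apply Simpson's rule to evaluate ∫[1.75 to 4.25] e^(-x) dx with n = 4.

f(x) = e^(-x)
a = 1.75, b = 4.25, n = 4
h = (b - a)/n = 0.625000

Simpson's rule: (h/3)[f(x₀) + 4f(x₁) + 2f(x₂) + ... + f(xₙ)]

x_0 = 1.7500, f(x_0) = 0.173774, coefficient = 1
x_1 = 2.3750, f(x_1) = 0.093014, coefficient = 4
x_2 = 3.0000, f(x_2) = 0.049787, coefficient = 2
x_3 = 3.6250, f(x_3) = 0.026649, coefficient = 4
x_4 = 4.2500, f(x_4) = 0.014264, coefficient = 1

I ≈ (0.625000/3) × 0.766267 = 0.159639
Exact value: 0.159510
Error: 0.000129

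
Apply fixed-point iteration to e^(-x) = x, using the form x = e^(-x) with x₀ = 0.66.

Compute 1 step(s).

Equation: e^(-x) = x
Fixed-point form: x = e^(-x)
x₀ = 0.66

x_1 = g(0.660000) = 0.516851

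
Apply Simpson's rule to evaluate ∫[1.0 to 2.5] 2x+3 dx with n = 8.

f(x) = 2x+3
a = 1.0, b = 2.5, n = 8
h = (b - a)/n = 0.187500

Simpson's rule: (h/3)[f(x₀) + 4f(x₁) + 2f(x₂) + ... + f(xₙ)]

x_0 = 1.0000, f(x_0) = 5.000000, coefficient = 1
x_1 = 1.1875, f(x_1) = 5.375000, coefficient = 4
x_2 = 1.3750, f(x_2) = 5.750000, coefficient = 2
x_3 = 1.5625, f(x_3) = 6.125000, coefficient = 4
x_4 = 1.7500, f(x_4) = 6.500000, coefficient = 2
x_5 = 1.9375, f(x_5) = 6.875000, coefficient = 4
x_6 = 2.1250, f(x_6) = 7.250000, coefficient = 2
x_7 = 2.3125, f(x_7) = 7.625000, coefficient = 4
x_8 = 2.5000, f(x_8) = 8.000000, coefficient = 1

I ≈ (0.187500/3) × 156.000000 = 9.750000
Exact value: 9.750000
Error: 0.000000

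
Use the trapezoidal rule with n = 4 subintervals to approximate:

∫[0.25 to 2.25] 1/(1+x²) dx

f(x) = 1/(1+x²)
a = 0.25, b = 2.25, n = 4
h = (b - a)/n = 0.500000

Trapezoidal rule: (h/2)[f(x₀) + 2f(x₁) + 2f(x₂) + ... + f(xₙ)]

x_0 = 0.2500, f(x_0) = 0.941176, coefficient = 1
x_1 = 0.7500, f(x_1) = 0.640000, coefficient = 2
x_2 = 1.2500, f(x_2) = 0.390244, coefficient = 2
x_3 = 1.7500, f(x_3) = 0.246154, coefficient = 2
x_4 = 2.2500, f(x_4) = 0.164948, coefficient = 1

I ≈ (0.500000/2) × 3.658920 = 0.914730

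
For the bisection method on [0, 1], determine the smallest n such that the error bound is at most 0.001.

We need (b-a)/2^n ≤ 0.001
(1 - 0)/2^n ≤ 0.001
1/2^n ≤ 0.001
2^n ≥ 1000
n ≥ log₂(1000) = 9.97
n ≥ 10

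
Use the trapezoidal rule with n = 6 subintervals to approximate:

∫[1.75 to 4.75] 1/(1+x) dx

f(x) = 1/(1+x)
a = 1.75, b = 4.75, n = 6
h = (b - a)/n = 0.500000

Trapezoidal rule: (h/2)[f(x₀) + 2f(x₁) + 2f(x₂) + ... + f(xₙ)]

x_0 = 1.7500, f(x_0) = 0.363636, coefficient = 1
x_1 = 2.2500, f(x_1) = 0.307692, coefficient = 2
x_2 = 2.7500, f(x_2) = 0.266667, coefficient = 2
x_3 = 3.2500, f(x_3) = 0.235294, coefficient = 2
x_4 = 3.7500, f(x_4) = 0.210526, coefficient = 2
x_5 = 4.2500, f(x_5) = 0.190476, coefficient = 2
x_6 = 4.7500, f(x_6) = 0.173913, coefficient = 1

I ≈ (0.500000/2) × 2.958861 = 0.739715
Exact value: 0.737599
Error: 0.002116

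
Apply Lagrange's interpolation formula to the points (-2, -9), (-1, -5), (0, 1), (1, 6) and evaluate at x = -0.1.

Lagrange interpolation formula:
P(x) = Σ yᵢ × Lᵢ(x)
where Lᵢ(x) = Π_{j≠i} (x - xⱼ)/(xᵢ - xⱼ)

L_0(-0.1) = (-0.1 - (-1))/(-2 - (-1)) × (-0.1 - 0)/(-2 - 0) × (-0.1 - 1)/(-2 - 1) = -0.016500
L_1(-0.1) = (-0.1 - (-2))/(-1 - (-2)) × (-0.1 - 0)/(-1 - 0) × (-0.1 - 1)/(-1 - 1) = 0.104500
L_2(-0.1) = (-0.1 - (-2))/(0 - (-2)) × (-0.1 - (-1))/(0 - (-1)) × (-0.1 - 1)/(0 - 1) = 0.940500
L_3(-0.1) = (-0.1 - (-2))/(1 - (-2)) × (-0.1 - (-1))/(1 - (-1)) × (-0.1 - 0)/(1 - 0) = -0.028500

P(-0.1) = (-9)×L_0(-0.1) + (-5)×L_1(-0.1) + 1×L_2(-0.1) + 6×L_3(-0.1)
P(-0.1) = 0.395500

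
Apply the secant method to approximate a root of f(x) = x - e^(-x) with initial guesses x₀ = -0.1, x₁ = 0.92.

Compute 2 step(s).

f(x) = x - e^(-x)
x₀ = -0.1, x₁ = 0.92

Secant formula: x_{n+1} = x_n - f(x_n)(x_n - x_{n-1})/(f(x_n) - f(x_{n-1}))

Iteration 1:
  f(-0.100000) = -1.205171
  f(0.920000) = 0.521481
  x_2 = 0.920000 - 0.521481×(0.920000 - (-0.100000))/(0.521481 - (-1.205171))
       = 0.611941
Iteration 2:
  f(0.920000) = 0.521481
  f(0.611941) = 0.069644
  x_3 = 0.611941 - 0.069644×(0.611941 - 0.920000)/(0.069644 - 0.521481)
       = 0.564458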